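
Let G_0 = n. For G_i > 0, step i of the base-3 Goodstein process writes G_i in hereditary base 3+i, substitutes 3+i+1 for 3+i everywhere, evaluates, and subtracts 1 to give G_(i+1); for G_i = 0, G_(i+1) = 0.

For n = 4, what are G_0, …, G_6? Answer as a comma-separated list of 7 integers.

4, 4, 4, 3, 2, 1, 0

G_0 = 4. HB_3(4) = 3 + 1. Bump = 5. G_1 = 4.
G_1 = 4. HB_4(4) = 4. Bump = 5. G_2 = 4.
G_2 = 4. HB_5(4) = 4. Bump = 4. G_3 = 3.
G_3 = 3. HB_6(3) = 3. Bump = 3. G_4 = 2.
G_4 = 2. HB_7(2) = 2. Bump = 2. G_5 = 1.
G_5 = 1. HB_8(1) = 1. Bump = 1. G_6 = 0.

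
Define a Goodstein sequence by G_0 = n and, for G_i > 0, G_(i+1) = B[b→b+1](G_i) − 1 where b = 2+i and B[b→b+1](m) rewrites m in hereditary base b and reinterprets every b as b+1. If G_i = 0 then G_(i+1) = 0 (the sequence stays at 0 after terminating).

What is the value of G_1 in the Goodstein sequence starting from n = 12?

107

(0) 12|_2 = 2^(2 + 1) + 2^2 ↦ 3^(3 + 1) + 3^3|_3 = 108 ⇒ 107
(1) 107|_3 = 3^(3 + 1) + 2·3^2 + 2·3 + 2 ↦ 4^(4 + 1) + 2·4^2 + 2·4 + 2|_4 = 1066 ⇒ 1065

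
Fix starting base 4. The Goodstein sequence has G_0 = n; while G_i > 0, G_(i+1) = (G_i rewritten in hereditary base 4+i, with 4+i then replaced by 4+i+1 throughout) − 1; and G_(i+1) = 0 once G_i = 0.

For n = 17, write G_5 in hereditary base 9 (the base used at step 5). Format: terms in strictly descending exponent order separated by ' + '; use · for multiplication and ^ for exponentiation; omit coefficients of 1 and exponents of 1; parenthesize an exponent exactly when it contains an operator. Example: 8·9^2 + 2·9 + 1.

i=0: 17 = 4^2 + 1 (b=4); 4→5: 5^2 + 1 = 26; 26−1 = 25
i=1: 25 = 5^2 (b=5); 5→6: 6^2 = 36; 36−1 = 35
i=2: 35 = 5·6 + 5 (b=6); 6→7: 5·7 + 5 = 40; 40−1 = 39
i=3: 39 = 5·7 + 4 (b=7); 7→8: 5·8 + 4 = 44; 44−1 = 43
i=4: 43 = 5·8 + 3 (b=8); 8→9: 5·9 + 3 = 48; 48−1 = 47
i=5: 47 = 5·9 + 2 (b=9); 9→10: 5·10 + 2 = 52; 52−1 = 51

5·9 + 2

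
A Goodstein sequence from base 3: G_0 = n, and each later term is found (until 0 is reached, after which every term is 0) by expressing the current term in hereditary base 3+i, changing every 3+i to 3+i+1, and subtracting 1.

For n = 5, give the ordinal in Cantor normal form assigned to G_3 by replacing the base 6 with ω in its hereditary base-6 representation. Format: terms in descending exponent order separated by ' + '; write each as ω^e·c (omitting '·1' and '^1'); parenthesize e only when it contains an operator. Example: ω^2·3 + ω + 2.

5

5 —HB3→ 3 + 2 —bump→ 4 + 2 = 6 —(−1)→ 5
5 —HB4→ 4 + 1 —bump→ 5 + 1 = 6 —(−1)→ 5
5 —HB5→ 5 —bump→ 6 = 6 —(−1)→ 5
5 —HB6→ 5 —bump→ 5 = 5 —(−1)→ 4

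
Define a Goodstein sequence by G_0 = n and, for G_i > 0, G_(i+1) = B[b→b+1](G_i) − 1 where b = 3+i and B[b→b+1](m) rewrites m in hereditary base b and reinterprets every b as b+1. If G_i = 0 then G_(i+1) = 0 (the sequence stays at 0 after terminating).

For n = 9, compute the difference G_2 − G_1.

step 0: 9 = 3^2; sub 4 for 3: 4^2; = 16; G_1 = 16−1 = 15
step 1: 15 = 3·4 + 3; sub 5 for 4: 3·5 + 3; = 18; G_2 = 18−1 = 17

2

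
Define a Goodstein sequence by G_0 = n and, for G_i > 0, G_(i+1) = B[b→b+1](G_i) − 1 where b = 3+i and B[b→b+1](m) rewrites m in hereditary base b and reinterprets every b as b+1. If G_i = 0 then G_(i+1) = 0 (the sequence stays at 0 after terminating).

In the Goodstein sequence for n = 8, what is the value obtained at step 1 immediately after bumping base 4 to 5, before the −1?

11

i=0: 8 = 2·3 + 2 (b=3); 3→4: 2·4 + 2 = 10; 10−1 = 9
i=1: 9 = 2·4 + 1 (b=4); 4→5: 2·5 + 1 = 11; 11−1 = 10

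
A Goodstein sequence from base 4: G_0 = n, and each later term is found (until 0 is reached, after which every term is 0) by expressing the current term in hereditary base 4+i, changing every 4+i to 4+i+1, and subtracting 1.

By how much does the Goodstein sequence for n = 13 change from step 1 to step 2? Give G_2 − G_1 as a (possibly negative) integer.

step 0: 13 = 3·4 + 1; sub 5 for 4: 3·5 + 1; = 16; G_1 = 16−1 = 15
step 1: 15 = 3·5; sub 6 for 5: 3·6; = 18; G_2 = 18−1 = 17

2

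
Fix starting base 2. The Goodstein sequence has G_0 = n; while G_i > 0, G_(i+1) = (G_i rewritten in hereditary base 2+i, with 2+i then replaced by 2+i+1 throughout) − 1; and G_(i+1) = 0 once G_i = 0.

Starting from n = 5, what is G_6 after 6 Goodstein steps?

5 —HB2→ 2^2 + 1 —bump→ 3^3 + 1 = 28 —(−1)→ 27
27 —HB3→ 3^3 —bump→ 4^4 = 256 —(−1)→ 255
255 —HB4→ 3·4^3 + 3·4^2 + 3·4 + 3 —bump→ 3·5^3 + 3·5^2 + 3·5 + 3 = 468 —(−1)→ 467
467 —HB5→ 3·5^3 + 3·5^2 + 3·5 + 2 —bump→ 3·6^3 + 3·6^2 + 3·6 + 2 = 776 —(−1)→ 775
775 —HB6→ 3·6^3 + 3·6^2 + 3·6 + 1 —bump→ 3·7^3 + 3·7^2 + 3·7 + 1 = 1198 —(−1)→ 1197
1197 —HB7→ 3·7^3 + 3·7^2 + 3·7 —bump→ 3·8^3 + 3·8^2 + 3·8 = 1752 —(−1)→ 1751

1751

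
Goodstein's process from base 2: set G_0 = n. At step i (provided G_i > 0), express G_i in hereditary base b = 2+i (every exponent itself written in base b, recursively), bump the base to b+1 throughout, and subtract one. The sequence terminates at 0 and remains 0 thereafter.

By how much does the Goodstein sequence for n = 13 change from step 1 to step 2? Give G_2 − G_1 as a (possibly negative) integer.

1171

base 2: 13 = 2^(2 + 1) + 2^2 + 1; at 3: 3^(3 + 1) + 3^3 + 1 = 109; next = 108
base 3: 108 = 3^(3 + 1) + 3^3; at 4: 4^(4 + 1) + 4^4 = 1280; next = 1279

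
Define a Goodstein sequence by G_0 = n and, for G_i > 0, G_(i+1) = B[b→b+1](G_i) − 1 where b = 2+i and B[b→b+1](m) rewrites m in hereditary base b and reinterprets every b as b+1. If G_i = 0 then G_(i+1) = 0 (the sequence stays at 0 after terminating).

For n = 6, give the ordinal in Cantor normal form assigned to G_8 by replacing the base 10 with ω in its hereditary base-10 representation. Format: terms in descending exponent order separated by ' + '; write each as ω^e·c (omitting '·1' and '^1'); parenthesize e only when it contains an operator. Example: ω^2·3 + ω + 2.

i=0: 6 = 2^2 + 2 (b=2); 2→3: 3^3 + 3 = 30; 30−1 = 29
i=1: 29 = 3^3 + 2 (b=3); 3→4: 4^4 + 2 = 258; 258−1 = 257
i=2: 257 = 4^4 + 1 (b=4); 4→5: 5^5 + 1 = 3126; 3126−1 = 3125
i=3: 3125 = 5^5 (b=5); 5→6: 6^6 = 46656; 46656−1 = 46655
i=4: 46655 = 5·6^5 + 5·6^4 + 5·6^3 + 5·6^2 + 5·6 + 5 (b=6); 6→7: 5·7^5 + 5·7^4 + 5·7^3 + 5·7^2 + 5·7 + 5 = 98040; 98040−1 = 98039
i=5: 98039 = 5·7^5 + 5·7^4 + 5·7^3 + 5·7^2 + 5·7 + 4 (b=7); 7→8: 5·8^5 + 5·8^4 + 5·8^3 + 5·8^2 + 5·8 + 4 = 187244; 187244−1 = 187243
i=6: 187243 = 5·8^5 + 5·8^4 + 5·8^3 + 5·8^2 + 5·8 + 3 (b=8); 8→9: 5·9^5 + 5·9^4 + 5·9^3 + 5·9^2 + 5·9 + 3 = 332148; 332148−1 = 332147
i=7: 332147 = 5·9^5 + 5·9^4 + 5·9^3 + 5·9^2 + 5·9 + 2 (b=9); 9→10: 5·10^5 + 5·10^4 + 5·10^3 + 5·10^2 + 5·10 + 2 = 555552; 555552−1 = 555551

ω^5·5 + ω^4·5 + ω^3·5 + ω^2·5 + ω·5 + 1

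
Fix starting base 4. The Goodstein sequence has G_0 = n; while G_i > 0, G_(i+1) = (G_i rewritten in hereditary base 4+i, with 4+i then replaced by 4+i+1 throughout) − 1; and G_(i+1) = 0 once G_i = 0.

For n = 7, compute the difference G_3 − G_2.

i=0: 7 = 4 + 3 (b=4); 4→5: 5 + 3 = 8; 8−1 = 7
i=1: 7 = 5 + 2 (b=5); 5→6: 6 + 2 = 8; 8−1 = 7
i=2: 7 = 6 + 1 (b=6); 6→7: 7 + 1 = 8; 8−1 = 7

0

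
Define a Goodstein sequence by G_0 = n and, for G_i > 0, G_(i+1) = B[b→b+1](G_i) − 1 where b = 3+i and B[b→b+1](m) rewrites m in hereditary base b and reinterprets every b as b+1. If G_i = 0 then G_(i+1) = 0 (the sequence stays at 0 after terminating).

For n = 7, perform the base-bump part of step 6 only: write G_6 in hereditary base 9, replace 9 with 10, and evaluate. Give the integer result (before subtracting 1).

step 0: 7 = 2·3 + 1; sub 4 for 3: 2·4 + 1; = 9; G_1 = 9−1 = 8
step 1: 8 = 2·4; sub 5 for 4: 2·5; = 10; G_2 = 10−1 = 9
step 2: 9 = 5 + 4; sub 6 for 5: 6 + 4; = 10; G_3 = 10−1 = 9
step 3: 9 = 6 + 3; sub 7 for 6: 7 + 3; = 10; G_4 = 10−1 = 9
step 4: 9 = 7 + 2; sub 8 for 7: 8 + 2; = 10; G_5 = 10−1 = 9
step 5: 9 = 8 + 1; sub 9 for 8: 9 + 1; = 10; G_6 = 10−1 = 9
step 6: 9 = 9; sub 10 for 9: 10; = 10; G_7 = 10−1 = 9

10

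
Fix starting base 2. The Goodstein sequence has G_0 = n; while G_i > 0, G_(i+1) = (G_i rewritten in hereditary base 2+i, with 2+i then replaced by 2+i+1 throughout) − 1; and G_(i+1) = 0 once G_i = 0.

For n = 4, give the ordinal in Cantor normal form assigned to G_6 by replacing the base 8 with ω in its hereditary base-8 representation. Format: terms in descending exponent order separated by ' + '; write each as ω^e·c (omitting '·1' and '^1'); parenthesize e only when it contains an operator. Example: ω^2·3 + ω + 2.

ω^2·2 + ω + 3

i=0: 4 = 2^2 (b=2); 2→3: 3^3 = 27; 27−1 = 26
i=1: 26 = 2·3^2 + 2·3 + 2 (b=3); 3→4: 2·4^2 + 2·4 + 2 = 42; 42−1 = 41
i=2: 41 = 2·4^2 + 2·4 + 1 (b=4); 4→5: 2·5^2 + 2·5 + 1 = 61; 61−1 = 60
i=3: 60 = 2·5^2 + 2·5 (b=5); 5→6: 2·6^2 + 2·6 = 84; 84−1 = 83
i=4: 83 = 2·6^2 + 6 + 5 (b=6); 6→7: 2·7^2 + 7 + 5 = 110; 110−1 = 109
i=5: 109 = 2·7^2 + 7 + 4 (b=7); 7→8: 2·8^2 + 8 + 4 = 140; 140−1 = 139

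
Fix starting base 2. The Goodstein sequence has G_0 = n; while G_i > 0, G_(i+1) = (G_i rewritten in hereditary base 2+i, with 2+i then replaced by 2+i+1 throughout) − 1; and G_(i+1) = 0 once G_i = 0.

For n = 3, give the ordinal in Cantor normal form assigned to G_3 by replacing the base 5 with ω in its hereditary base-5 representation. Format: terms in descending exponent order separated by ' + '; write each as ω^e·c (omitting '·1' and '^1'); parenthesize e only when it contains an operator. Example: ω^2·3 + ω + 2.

G_0 = 3. HB_2(3) = 2 + 1. Bump = 4. G_1 = 3.
G_1 = 3. HB_3(3) = 3. Bump = 4. G_2 = 3.
G_2 = 3. HB_4(3) = 3. Bump = 3. G_3 = 2.
G_3 = 2. HB_5(2) = 2. Bump = 2. G_4 = 1.

2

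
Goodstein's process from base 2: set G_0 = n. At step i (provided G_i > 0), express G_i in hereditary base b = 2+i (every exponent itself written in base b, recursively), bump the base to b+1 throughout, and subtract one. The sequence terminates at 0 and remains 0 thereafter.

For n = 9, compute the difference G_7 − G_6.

1111930522

step 0: 9 = 2^(2 + 1) + 1; sub 3 for 2: 3^(3 + 1) + 1; = 82; G_1 = 82−1 = 81
step 1: 81 = 3^(3 + 1); sub 4 for 3: 4^(4 + 1); = 1024; G_2 = 1024−1 = 1023
step 2: 1023 = 3·4^4 + 3·4^3 + 3·4^2 + 3·4 + 3; sub 5 for 4: 3·5^5 + 3·5^3 + 3·5^2 + 3·5 + 3; = 9843; G_3 = 9843−1 = 9842
step 3: 9842 = 3·5^5 + 3·5^3 + 3·5^2 + 3·5 + 2; sub 6 for 5: 3·6^6 + 3·6^3 + 3·6^2 + 3·6 + 2; = 140744; G_4 = 140744−1 = 140743
step 4: 140743 = 3·6^6 + 3·6^3 + 3·6^2 + 3·6 + 1; sub 7 for 6: 3·7^7 + 3·7^3 + 3·7^2 + 3·7 + 1; = 2471827; G_5 = 2471827−1 = 2471826
step 5: 2471826 = 3·7^7 + 3·7^3 + 3·7^2 + 3·7; sub 8 for 7: 3·8^8 + 3·8^3 + 3·8^2 + 3·8; = 50333400; G_6 = 50333400−1 = 50333399
step 6: 50333399 = 3·8^8 + 3·8^3 + 3·8^2 + 2·8 + 7; sub 9 for 8: 3·9^9 + 3·9^3 + 3·9^2 + 2·9 + 7; = 1162263922; G_7 = 1162263922−1 = 1162263921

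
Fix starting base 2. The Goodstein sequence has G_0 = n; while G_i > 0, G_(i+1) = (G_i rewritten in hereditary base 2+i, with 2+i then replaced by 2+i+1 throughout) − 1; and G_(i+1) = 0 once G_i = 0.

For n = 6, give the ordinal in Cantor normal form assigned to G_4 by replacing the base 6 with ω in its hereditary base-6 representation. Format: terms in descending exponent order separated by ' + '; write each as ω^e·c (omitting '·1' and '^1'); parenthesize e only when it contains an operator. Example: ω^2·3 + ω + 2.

ω^5·5 + ω^4·5 + ω^3·5 + ω^2·5 + ω·5 + 5

[0] 6 ≡ 2^2 + 2 (base 2). Lift 3: 30. −1: 29.
[1] 29 ≡ 3^3 + 2 (base 3). Lift 4: 258. −1: 257.
[2] 257 ≡ 4^4 + 1 (base 4). Lift 5: 3126. −1: 3125.
[3] 3125 ≡ 5^5 (base 5). Lift 6: 46656. −1: 46655.
[4] 46655 ≡ 5·6^5 + 5·6^4 + 5·6^3 + 5·6^2 + 5·6 + 5 (base 6). Lift 7: 98040. −1: 98039.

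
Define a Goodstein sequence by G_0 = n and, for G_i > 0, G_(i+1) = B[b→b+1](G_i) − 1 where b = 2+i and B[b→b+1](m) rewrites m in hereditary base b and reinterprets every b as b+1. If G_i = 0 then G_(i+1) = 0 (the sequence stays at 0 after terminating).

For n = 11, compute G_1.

84

step 0: 11 = 2^(2 + 1) + 2 + 1; sub 3 for 2: 3^(3 + 1) + 3 + 1; = 85; G_1 = 85−1 = 84
step 1: 84 = 3^(3 + 1) + 3; sub 4 for 3: 4^(4 + 1) + 4; = 1028; G_2 = 1028−1 = 1027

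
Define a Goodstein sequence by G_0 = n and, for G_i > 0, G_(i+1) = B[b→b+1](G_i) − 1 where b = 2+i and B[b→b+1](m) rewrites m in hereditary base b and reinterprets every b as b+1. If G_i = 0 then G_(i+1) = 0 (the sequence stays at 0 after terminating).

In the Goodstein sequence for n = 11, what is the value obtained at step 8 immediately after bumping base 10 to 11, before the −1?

i=0: 11 = 2^(2 + 1) + 2 + 1 (b=2); 2→3: 3^(3 + 1) + 3 + 1 = 85; 85−1 = 84
i=1: 84 = 3^(3 + 1) + 3 (b=3); 3→4: 4^(4 + 1) + 4 = 1028; 1028−1 = 1027
i=2: 1027 = 4^(4 + 1) + 3 (b=4); 4→5: 5^(5 + 1) + 3 = 15628; 15628−1 = 15627
i=3: 15627 = 5^(5 + 1) + 2 (b=5); 5→6: 6^(6 + 1) + 2 = 279938; 279938−1 = 279937
i=4: 279937 = 6^(6 + 1) + 1 (b=6); 6→7: 7^(7 + 1) + 1 = 5764802; 5764802−1 = 5764801
i=5: 5764801 = 7^(7 + 1) (b=7); 7→8: 8^(8 + 1) = 134217728; 134217728−1 = 134217727
i=6: 134217727 = 7·8^8 + 7·8^7 + 7·8^6 + 7·8^5 + 7·8^4 + 7·8^3 + 7·8^2 + 7·8 + 7 (b=8); 8→9: 7·9^9 + 7·9^7 + 7·9^6 + 7·9^5 + 7·9^4 + 7·9^3 + 7·9^2 + 7·9 + 7 = 2749609303; 2749609303−1 = 2749609302
i=7: 2749609302 = 7·9^9 + 7·9^7 + 7·9^6 + 7·9^5 + 7·9^4 + 7·9^3 + 7·9^2 + 7·9 + 6 (b=9); 9→10: 7·10^10 + 7·10^7 + 7·10^6 + 7·10^5 + 7·10^4 + 7·10^3 + 7·10^2 + 7·10 + 6 = 70077777776; 70077777776−1 = 70077777775

1997331745491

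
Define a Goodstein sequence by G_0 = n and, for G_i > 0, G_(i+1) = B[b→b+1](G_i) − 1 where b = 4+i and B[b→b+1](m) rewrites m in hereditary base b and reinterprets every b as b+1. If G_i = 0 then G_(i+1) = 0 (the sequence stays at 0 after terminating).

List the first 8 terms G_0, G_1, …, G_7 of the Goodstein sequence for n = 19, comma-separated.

G_0=19  [base 4] 4^2 + 3  →[4↦5]→  5^2 + 3 = 28  −1 ⇒ G_1=27
G_1=27  [base 5] 5^2 + 2  →[5↦6]→  6^2 + 2 = 38  −1 ⇒ G_2=37
G_2=37  [base 6] 6^2 + 1  →[6↦7]→  7^2 + 1 = 50  −1 ⇒ G_3=49
G_3=49  [base 7] 7^2  →[7↦8]→  8^2 = 64  −1 ⇒ G_4=63
G_4=63  [base 8] 7·8 + 7  →[8↦9]→  7·9 + 7 = 70  −1 ⇒ G_5=69
G_5=69  [base 9] 7·9 + 6  →[9↦10]→  7·10 + 6 = 76  −1 ⇒ G_6=75
G_6=75  [base 10] 7·10 + 5  →[10↦11]→  7·11 + 5 = 82  −1 ⇒ G_7=81

19, 27, 37, 49, 63, 69, 75, 81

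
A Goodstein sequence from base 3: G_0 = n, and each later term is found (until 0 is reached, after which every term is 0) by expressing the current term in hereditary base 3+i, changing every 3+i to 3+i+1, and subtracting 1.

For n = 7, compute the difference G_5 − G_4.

7 —HB3→ 2·3 + 1 —bump→ 2·4 + 1 = 9 —(−1)→ 8
8 —HB4→ 2·4 —bump→ 2·5 = 10 —(−1)→ 9
9 —HB5→ 5 + 4 —bump→ 6 + 4 = 10 —(−1)→ 9
9 —HB6→ 6 + 3 —bump→ 7 + 3 = 10 —(−1)→ 9
9 —HB7→ 7 + 2 —bump→ 8 + 2 = 10 —(−1)→ 9

0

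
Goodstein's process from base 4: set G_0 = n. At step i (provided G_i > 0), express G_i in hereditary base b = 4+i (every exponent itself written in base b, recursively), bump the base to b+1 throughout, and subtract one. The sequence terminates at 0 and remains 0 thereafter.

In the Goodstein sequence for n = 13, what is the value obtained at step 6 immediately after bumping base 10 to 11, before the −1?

23

G_0 = 13. HB_4(13) = 3·4 + 1. Bump = 16. G_1 = 15.
G_1 = 15. HB_5(15) = 3·5. Bump = 18. G_2 = 17.
G_2 = 17. HB_6(17) = 2·6 + 5. Bump = 19. G_3 = 18.
G_3 = 18. HB_7(18) = 2·7 + 4. Bump = 20. G_4 = 19.
G_4 = 19. HB_8(19) = 2·8 + 3. Bump = 21. G_5 = 20.
G_5 = 20. HB_9(20) = 2·9 + 2. Bump = 22. G_6 = 21.
G_6 = 21. HB_10(21) = 2·10 + 1. Bump = 23. G_7 = 22.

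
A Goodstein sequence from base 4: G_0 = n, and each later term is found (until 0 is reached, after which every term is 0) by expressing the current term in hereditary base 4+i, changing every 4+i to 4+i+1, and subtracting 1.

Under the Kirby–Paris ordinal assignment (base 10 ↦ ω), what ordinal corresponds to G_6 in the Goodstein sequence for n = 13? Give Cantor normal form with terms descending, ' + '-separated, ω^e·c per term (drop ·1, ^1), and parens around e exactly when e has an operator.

G_0=13  [base 4] 3·4 + 1  →[4↦5]→  3·5 + 1 = 16  −1 ⇒ G_1=15
G_1=15  [base 5] 3·5  →[5↦6]→  3·6 = 18  −1 ⇒ G_2=17
G_2=17  [base 6] 2·6 + 5  →[6↦7]→  2·7 + 5 = 19  −1 ⇒ G_3=18
G_3=18  [base 7] 2·7 + 4  →[7↦8]→  2·8 + 4 = 20  −1 ⇒ G_4=19
G_4=19  [base 8] 2·8 + 3  →[8↦9]→  2·9 + 3 = 21  −1 ⇒ G_5=20
G_5=20  [base 9] 2·9 + 2  →[9↦10]→  2·10 + 2 = 22  −1 ⇒ G_6=21
G_6=21  [base 10] 2·10 + 1  →[10↦11]→  2·11 + 1 = 23  −1 ⇒ G_7=22

ω·2 + 1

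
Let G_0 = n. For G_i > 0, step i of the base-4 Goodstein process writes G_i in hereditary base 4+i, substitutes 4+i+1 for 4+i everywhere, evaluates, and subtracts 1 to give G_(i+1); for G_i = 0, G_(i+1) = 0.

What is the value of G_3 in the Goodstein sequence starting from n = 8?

base 4: 8 = 2·4; at 5: 2·5 = 10; next = 9
base 5: 9 = 5 + 4; at 6: 6 + 4 = 10; next = 9
base 6: 9 = 6 + 3; at 7: 7 + 3 = 10; next = 9
base 7: 9 = 7 + 2; at 8: 8 + 2 = 10; next = 9

9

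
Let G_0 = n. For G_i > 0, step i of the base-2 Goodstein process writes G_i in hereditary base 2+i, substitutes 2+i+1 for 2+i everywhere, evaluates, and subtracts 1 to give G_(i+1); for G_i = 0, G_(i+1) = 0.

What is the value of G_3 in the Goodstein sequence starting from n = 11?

[0] 11 ≡ 2^(2 + 1) + 2 + 1 (base 2). Lift 3: 85. −1: 84.
[1] 84 ≡ 3^(3 + 1) + 3 (base 3). Lift 4: 1028. −1: 1027.
[2] 1027 ≡ 4^(4 + 1) + 3 (base 4). Lift 5: 15628. −1: 15627.
[3] 15627 ≡ 5^(5 + 1) + 2 (base 5). Lift 6: 279938. −1: 279937.

15627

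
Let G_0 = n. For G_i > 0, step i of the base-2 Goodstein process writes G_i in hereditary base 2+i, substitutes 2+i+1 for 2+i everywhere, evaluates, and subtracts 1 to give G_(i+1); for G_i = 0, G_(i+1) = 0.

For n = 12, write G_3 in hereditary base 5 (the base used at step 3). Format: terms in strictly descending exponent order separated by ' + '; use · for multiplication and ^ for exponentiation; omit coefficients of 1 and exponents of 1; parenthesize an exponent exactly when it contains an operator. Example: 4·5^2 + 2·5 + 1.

5^(5 + 1) + 2·5^2 + 2·5

G_0=12  [base 2] 2^(2 + 1) + 2^2  →[2↦3]→  3^(3 + 1) + 3^3 = 108  −1 ⇒ G_1=107
G_1=107  [base 3] 3^(3 + 1) + 2·3^2 + 2·3 + 2  →[3↦4]→  4^(4 + 1) + 2·4^2 + 2·4 + 2 = 1066  −1 ⇒ G_2=1065
G_2=1065  [base 4] 4^(4 + 1) + 2·4^2 + 2·4 + 1  →[4↦5]→  5^(5 + 1) + 2·5^2 + 2·5 + 1 = 15686  −1 ⇒ G_3=15685
G_3=15685  [base 5] 5^(5 + 1) + 2·5^2 + 2·5  →[5↦6]→  6^(6 + 1) + 2·6^2 + 2·6 = 280020  −1 ⇒ G_4=280019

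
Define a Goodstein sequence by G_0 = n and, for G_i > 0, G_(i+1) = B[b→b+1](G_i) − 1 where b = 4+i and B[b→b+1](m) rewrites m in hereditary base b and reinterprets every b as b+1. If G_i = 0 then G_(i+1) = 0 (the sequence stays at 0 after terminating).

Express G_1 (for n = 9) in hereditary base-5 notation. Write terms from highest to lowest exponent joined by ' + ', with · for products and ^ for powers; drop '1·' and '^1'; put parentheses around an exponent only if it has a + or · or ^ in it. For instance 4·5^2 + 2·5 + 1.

2·5

G_0=9  [base 4] 2·4 + 1  →[4↦5]→  2·5 + 1 = 11  −1 ⇒ G_1=10
G_1=10  [base 5] 2·5  →[5↦6]→  2·6 = 12  −1 ⇒ G_2=11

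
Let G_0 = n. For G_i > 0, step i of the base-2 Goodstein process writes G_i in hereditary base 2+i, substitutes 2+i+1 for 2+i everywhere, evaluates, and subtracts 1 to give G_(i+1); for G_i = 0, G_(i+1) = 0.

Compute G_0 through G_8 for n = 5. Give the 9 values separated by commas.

base 2: 5 = 2^2 + 1; at 3: 3^3 + 1 = 28; next = 27
base 3: 27 = 3^3; at 4: 4^4 = 256; next = 255
base 4: 255 = 3·4^3 + 3·4^2 + 3·4 + 3; at 5: 3·5^3 + 3·5^2 + 3·5 + 3 = 468; next = 467
base 5: 467 = 3·5^3 + 3·5^2 + 3·5 + 2; at 6: 3·6^3 + 3·6^2 + 3·6 + 2 = 776; next = 775
base 6: 775 = 3·6^3 + 3·6^2 + 3·6 + 1; at 7: 3·7^3 + 3·7^2 + 3·7 + 1 = 1198; next = 1197
base 7: 1197 = 3·7^3 + 3·7^2 + 3·7; at 8: 3·8^3 + 3·8^2 + 3·8 = 1752; next = 1751
base 8: 1751 = 3·8^3 + 3·8^2 + 2·8 + 7; at 9: 3·9^3 + 3·9^2 + 2·9 + 7 = 2455; next = 2454
base 9: 2454 = 3·9^3 + 3·9^2 + 2·9 + 6; at 10: 3·10^3 + 3·10^2 + 2·10 + 6 = 3326; next = 3325

5, 27, 255, 467, 775, 1197, 1751, 2454, 3325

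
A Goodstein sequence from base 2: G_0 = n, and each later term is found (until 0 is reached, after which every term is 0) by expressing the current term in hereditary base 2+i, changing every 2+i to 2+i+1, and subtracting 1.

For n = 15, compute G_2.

1283

G_0 = 15. HB_2(15) = 2^(2 + 1) + 2^2 + 2 + 1. Bump = 112. G_1 = 111.
G_1 = 111. HB_3(111) = 3^(3 + 1) + 3^3 + 3. Bump = 1284. G_2 = 1283.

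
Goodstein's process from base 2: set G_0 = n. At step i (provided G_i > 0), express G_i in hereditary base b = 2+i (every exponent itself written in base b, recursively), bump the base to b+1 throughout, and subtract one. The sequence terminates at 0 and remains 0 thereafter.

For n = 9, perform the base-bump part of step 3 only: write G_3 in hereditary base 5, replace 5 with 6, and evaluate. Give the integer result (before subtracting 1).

140744

G_0=9  [base 2] 2^(2 + 1) + 1  →[2↦3]→  3^(3 + 1) + 1 = 82  −1 ⇒ G_1=81
G_1=81  [base 3] 3^(3 + 1)  →[3↦4]→  4^(4 + 1) = 1024  −1 ⇒ G_2=1023
G_2=1023  [base 4] 3·4^4 + 3·4^3 + 3·4^2 + 3·4 + 3  →[4↦5]→  3·5^5 + 3·5^3 + 3·5^2 + 3·5 + 3 = 9843  −1 ⇒ G_3=9842
G_3=9842  [base 5] 3·5^5 + 3·5^3 + 3·5^2 + 3·5 + 2  →[5↦6]→  3·6^6 + 3·6^3 + 3·6^2 + 3·6 + 2 = 140744  −1 ⇒ G_4=140743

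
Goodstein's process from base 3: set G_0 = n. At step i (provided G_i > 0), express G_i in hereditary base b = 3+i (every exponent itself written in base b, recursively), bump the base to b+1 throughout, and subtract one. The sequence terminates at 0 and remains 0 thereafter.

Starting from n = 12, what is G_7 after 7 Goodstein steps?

75

(0) 12|_3 = 3^2 + 3 ↦ 4^2 + 4|_4 = 20 ⇒ 19
(1) 19|_4 = 4^2 + 3 ↦ 5^2 + 3|_5 = 28 ⇒ 27
(2) 27|_5 = 5^2 + 2 ↦ 6^2 + 2|_6 = 38 ⇒ 37
(3) 37|_6 = 6^2 + 1 ↦ 7^2 + 1|_7 = 50 ⇒ 49
(4) 49|_7 = 7^2 ↦ 8^2|_8 = 64 ⇒ 63
(5) 63|_8 = 7·8 + 7 ↦ 7·9 + 7|_9 = 70 ⇒ 69
(6) 69|_9 = 7·9 + 6 ↦ 7·10 + 6|_10 = 76 ⇒ 75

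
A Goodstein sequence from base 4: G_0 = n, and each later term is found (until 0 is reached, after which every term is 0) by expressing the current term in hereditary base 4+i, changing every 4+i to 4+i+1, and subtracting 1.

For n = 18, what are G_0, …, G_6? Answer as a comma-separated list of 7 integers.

18, 26, 36, 48, 53, 58, 63

(0) 18|_4 = 4^2 + 2 ↦ 5^2 + 2|_5 = 27 ⇒ 26
(1) 26|_5 = 5^2 + 1 ↦ 6^2 + 1|_6 = 37 ⇒ 36
(2) 36|_6 = 6^2 ↦ 7^2|_7 = 49 ⇒ 48
(3) 48|_7 = 6·7 + 6 ↦ 6·8 + 6|_8 = 54 ⇒ 53
(4) 53|_8 = 6·8 + 5 ↦ 6·9 + 5|_9 = 59 ⇒ 58
(5) 58|_9 = 6·9 + 4 ↦ 6·10 + 4|_10 = 64 ⇒ 63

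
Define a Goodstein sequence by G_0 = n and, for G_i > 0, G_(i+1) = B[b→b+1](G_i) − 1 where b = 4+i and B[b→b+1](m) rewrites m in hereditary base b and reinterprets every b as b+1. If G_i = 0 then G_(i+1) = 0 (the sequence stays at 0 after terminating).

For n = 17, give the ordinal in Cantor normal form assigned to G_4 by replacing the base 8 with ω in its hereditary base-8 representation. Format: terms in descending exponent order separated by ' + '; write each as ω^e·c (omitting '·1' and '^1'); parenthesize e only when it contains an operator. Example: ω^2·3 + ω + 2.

ω·5 + 3

(0) 17|_4 = 4^2 + 1 ↦ 5^2 + 1|_5 = 26 ⇒ 25
(1) 25|_5 = 5^2 ↦ 6^2|_6 = 36 ⇒ 35
(2) 35|_6 = 5·6 + 5 ↦ 5·7 + 5|_7 = 40 ⇒ 39
(3) 39|_7 = 5·7 + 4 ↦ 5·8 + 4|_8 = 44 ⇒ 43
(4) 43|_8 = 5·8 + 3 ↦ 5·9 + 3|_9 = 48 ⇒ 47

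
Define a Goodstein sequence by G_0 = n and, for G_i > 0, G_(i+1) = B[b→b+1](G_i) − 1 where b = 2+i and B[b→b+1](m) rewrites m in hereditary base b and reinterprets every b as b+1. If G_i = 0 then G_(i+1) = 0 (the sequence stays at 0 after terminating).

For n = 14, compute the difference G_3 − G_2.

G_0=14  [base 2] 2^(2 + 1) + 2^2 + 2  →[2↦3]→  3^(3 + 1) + 3^3 + 3 = 111  −1 ⇒ G_1=110
G_1=110  [base 3] 3^(3 + 1) + 3^3 + 2  →[3↦4]→  4^(4 + 1) + 4^4 + 2 = 1282  −1 ⇒ G_2=1281
G_2=1281  [base 4] 4^(4 + 1) + 4^4 + 1  →[4↦5]→  5^(5 + 1) + 5^5 + 1 = 18751  −1 ⇒ G_3=18750

17469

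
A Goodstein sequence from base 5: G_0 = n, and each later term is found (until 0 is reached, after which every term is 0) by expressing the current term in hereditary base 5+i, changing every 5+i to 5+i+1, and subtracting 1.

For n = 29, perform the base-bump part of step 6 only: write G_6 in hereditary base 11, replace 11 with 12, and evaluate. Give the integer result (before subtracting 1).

(0) 29|_5 = 5^2 + 4 ↦ 6^2 + 4|_6 = 40 ⇒ 39
(1) 39|_6 = 6^2 + 3 ↦ 7^2 + 3|_7 = 52 ⇒ 51
(2) 51|_7 = 7^2 + 2 ↦ 8^2 + 2|_8 = 66 ⇒ 65
(3) 65|_8 = 8^2 + 1 ↦ 9^2 + 1|_9 = 82 ⇒ 81
(4) 81|_9 = 9^2 ↦ 10^2|_10 = 100 ⇒ 99
(5) 99|_10 = 9·10 + 9 ↦ 9·11 + 9|_11 = 108 ⇒ 107

116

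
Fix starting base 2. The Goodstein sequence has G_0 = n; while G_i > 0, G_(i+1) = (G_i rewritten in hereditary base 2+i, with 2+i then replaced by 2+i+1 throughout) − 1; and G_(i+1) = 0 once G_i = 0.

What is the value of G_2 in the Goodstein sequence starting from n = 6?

257

[0] 6 ≡ 2^2 + 2 (base 2). Lift 3: 30. −1: 29.
[1] 29 ≡ 3^3 + 2 (base 3). Lift 4: 258. −1: 257.
[2] 257 ≡ 4^4 + 1 (base 4). Lift 5: 3126. −1: 3125.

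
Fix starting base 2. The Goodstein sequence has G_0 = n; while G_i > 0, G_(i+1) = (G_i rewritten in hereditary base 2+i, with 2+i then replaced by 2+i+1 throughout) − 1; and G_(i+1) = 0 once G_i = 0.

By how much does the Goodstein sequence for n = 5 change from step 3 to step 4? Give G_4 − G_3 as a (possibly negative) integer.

308

step 0: 5 = 2^2 + 1; sub 3 for 2: 3^3 + 1; = 28; G_1 = 28−1 = 27
step 1: 27 = 3^3; sub 4 for 3: 4^4; = 256; G_2 = 256−1 = 255
step 2: 255 = 3·4^3 + 3·4^2 + 3·4 + 3; sub 5 for 4: 3·5^3 + 3·5^2 + 3·5 + 3; = 468; G_3 = 468−1 = 467
step 3: 467 = 3·5^3 + 3·5^2 + 3·5 + 2; sub 6 for 5: 3·6^3 + 3·6^2 + 3·6 + 2; = 776; G_4 = 776−1 = 775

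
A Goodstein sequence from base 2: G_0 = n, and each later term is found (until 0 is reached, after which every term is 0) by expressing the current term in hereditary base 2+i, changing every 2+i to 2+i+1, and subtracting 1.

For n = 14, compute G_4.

326591

[0] 14 ≡ 2^(2 + 1) + 2^2 + 2 (base 2). Lift 3: 111. −1: 110.
[1] 110 ≡ 3^(3 + 1) + 3^3 + 2 (base 3). Lift 4: 1282. −1: 1281.
[2] 1281 ≡ 4^(4 + 1) + 4^4 + 1 (base 4). Lift 5: 18751. −1: 18750.
[3] 18750 ≡ 5^(5 + 1) + 5^5 (base 5). Lift 6: 326592. −1: 326591.
[4] 326591 ≡ 6^(6 + 1) + 5·6^5 + 5·6^4 + 5·6^3 + 5·6^2 + 5·6 + 5 (base 6). Lift 7: 5862841. −1: 5862840.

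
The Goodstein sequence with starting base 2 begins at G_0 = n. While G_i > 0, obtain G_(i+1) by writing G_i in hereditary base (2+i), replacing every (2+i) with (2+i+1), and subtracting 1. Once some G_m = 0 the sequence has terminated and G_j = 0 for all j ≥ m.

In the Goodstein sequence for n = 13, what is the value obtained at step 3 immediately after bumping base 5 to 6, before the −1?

280712

i=0: 13 = 2^(2 + 1) + 2^2 + 1 (b=2); 2→3: 3^(3 + 1) + 3^3 + 1 = 109; 109−1 = 108
i=1: 108 = 3^(3 + 1) + 3^3 (b=3); 3→4: 4^(4 + 1) + 4^4 = 1280; 1280−1 = 1279
i=2: 1279 = 4^(4 + 1) + 3·4^3 + 3·4^2 + 3·4 + 3 (b=4); 4→5: 5^(5 + 1) + 3·5^3 + 3·5^2 + 3·5 + 3 = 16093; 16093−1 = 16092
i=3: 16092 = 5^(5 + 1) + 3·5^3 + 3·5^2 + 3·5 + 2 (b=5); 5→6: 6^(6 + 1) + 3·6^3 + 3·6^2 + 3·6 + 2 = 280712; 280712−1 = 280711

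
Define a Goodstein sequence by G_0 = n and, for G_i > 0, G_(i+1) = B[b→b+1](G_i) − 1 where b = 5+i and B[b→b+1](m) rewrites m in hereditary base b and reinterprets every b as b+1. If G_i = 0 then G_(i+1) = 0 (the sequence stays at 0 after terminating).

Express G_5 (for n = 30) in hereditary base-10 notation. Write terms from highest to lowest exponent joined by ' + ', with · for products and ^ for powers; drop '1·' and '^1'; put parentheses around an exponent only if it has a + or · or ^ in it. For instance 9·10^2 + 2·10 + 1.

10^2 + 1

step 0: 30 = 5^2 + 5; sub 6 for 5: 6^2 + 6; = 42; G_1 = 42−1 = 41
step 1: 41 = 6^2 + 5; sub 7 for 6: 7^2 + 5; = 54; G_2 = 54−1 = 53
step 2: 53 = 7^2 + 4; sub 8 for 7: 8^2 + 4; = 68; G_3 = 68−1 = 67
step 3: 67 = 8^2 + 3; sub 9 for 8: 9^2 + 3; = 84; G_4 = 84−1 = 83
step 4: 83 = 9^2 + 2; sub 10 for 9: 10^2 + 2; = 102; G_5 = 102−1 = 101
step 5: 101 = 10^2 + 1; sub 11 for 10: 11^2 + 1; = 122; G_6 = 122−1 = 121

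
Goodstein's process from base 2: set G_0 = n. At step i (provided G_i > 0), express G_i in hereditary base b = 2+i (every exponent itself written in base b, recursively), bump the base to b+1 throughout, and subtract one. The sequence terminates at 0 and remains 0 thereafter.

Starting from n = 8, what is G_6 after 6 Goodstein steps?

base 2: 8 = 2^(2 + 1); at 3: 3^(3 + 1) = 81; next = 80
base 3: 80 = 2·3^3 + 2·3^2 + 2·3 + 2; at 4: 2·4^4 + 2·4^2 + 2·4 + 2 = 554; next = 553
base 4: 553 = 2·4^4 + 2·4^2 + 2·4 + 1; at 5: 2·5^5 + 2·5^2 + 2·5 + 1 = 6311; next = 6310
base 5: 6310 = 2·5^5 + 2·5^2 + 2·5; at 6: 2·6^6 + 2·6^2 + 2·6 = 93396; next = 93395
base 6: 93395 = 2·6^6 + 2·6^2 + 6 + 5; at 7: 2·7^7 + 2·7^2 + 7 + 5 = 1647196; next = 1647195
base 7: 1647195 = 2·7^7 + 2·7^2 + 7 + 4; at 8: 2·8^8 + 2·8^2 + 8 + 4 = 33554572; next = 33554571
base 8: 33554571 = 2·8^8 + 2·8^2 + 8 + 3; at 9: 2·9^9 + 2·9^2 + 9 + 3 = 774841152; next = 774841151

33554571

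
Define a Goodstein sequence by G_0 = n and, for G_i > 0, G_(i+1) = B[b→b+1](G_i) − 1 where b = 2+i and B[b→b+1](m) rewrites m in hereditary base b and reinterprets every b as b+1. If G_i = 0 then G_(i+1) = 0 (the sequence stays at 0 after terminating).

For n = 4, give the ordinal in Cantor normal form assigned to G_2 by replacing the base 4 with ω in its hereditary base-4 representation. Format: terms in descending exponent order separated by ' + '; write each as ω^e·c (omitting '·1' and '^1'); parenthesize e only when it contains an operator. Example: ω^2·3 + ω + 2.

i=0: 4 = 2^2 (b=2); 2→3: 3^3 = 27; 27−1 = 26
i=1: 26 = 2·3^2 + 2·3 + 2 (b=3); 3→4: 2·4^2 + 2·4 + 2 = 42; 42−1 = 41
i=2: 41 = 2·4^2 + 2·4 + 1 (b=4); 4→5: 2·5^2 + 2·5 + 1 = 61; 61−1 = 60

ω^2·2 + ω·2 + 1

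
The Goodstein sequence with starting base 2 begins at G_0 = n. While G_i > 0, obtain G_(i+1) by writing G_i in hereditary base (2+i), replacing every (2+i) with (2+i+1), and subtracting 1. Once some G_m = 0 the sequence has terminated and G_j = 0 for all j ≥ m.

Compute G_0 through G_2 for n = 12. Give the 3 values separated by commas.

12, 107, 1065

G_0=12  [base 2] 2^(2 + 1) + 2^2  →[2↦3]→  3^(3 + 1) + 3^3 = 108  −1 ⇒ G_1=107
G_1=107  [base 3] 3^(3 + 1) + 2·3^2 + 2·3 + 2  →[3↦4]→  4^(4 + 1) + 2·4^2 + 2·4 + 2 = 1066  −1 ⇒ G_2=1065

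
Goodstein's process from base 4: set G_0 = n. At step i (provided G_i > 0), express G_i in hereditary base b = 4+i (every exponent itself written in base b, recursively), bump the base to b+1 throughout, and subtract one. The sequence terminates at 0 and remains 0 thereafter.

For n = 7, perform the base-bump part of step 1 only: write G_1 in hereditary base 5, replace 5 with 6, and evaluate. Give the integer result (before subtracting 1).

base 4: 7 = 4 + 3; at 5: 5 + 3 = 8; next = 7
base 5: 7 = 5 + 2; at 6: 6 + 2 = 8; next = 7

8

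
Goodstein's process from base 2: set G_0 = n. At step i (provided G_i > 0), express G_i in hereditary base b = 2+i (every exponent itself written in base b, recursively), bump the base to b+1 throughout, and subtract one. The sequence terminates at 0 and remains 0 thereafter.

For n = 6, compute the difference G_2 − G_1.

6 —HB2→ 2^2 + 2 —bump→ 3^3 + 3 = 30 —(−1)→ 29
29 —HB3→ 3^3 + 2 —bump→ 4^4 + 2 = 258 —(−1)→ 257

228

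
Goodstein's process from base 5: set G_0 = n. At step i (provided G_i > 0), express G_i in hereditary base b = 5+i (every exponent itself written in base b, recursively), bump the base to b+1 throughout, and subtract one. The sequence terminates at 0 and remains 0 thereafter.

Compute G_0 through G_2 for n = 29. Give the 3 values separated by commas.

29, 39, 51

G_0=29  [base 5] 5^2 + 4  →[5↦6]→  6^2 + 4 = 40  −1 ⇒ G_1=39
G_1=39  [base 6] 6^2 + 3  →[6↦7]→  7^2 + 3 = 52  −1 ⇒ G_2=51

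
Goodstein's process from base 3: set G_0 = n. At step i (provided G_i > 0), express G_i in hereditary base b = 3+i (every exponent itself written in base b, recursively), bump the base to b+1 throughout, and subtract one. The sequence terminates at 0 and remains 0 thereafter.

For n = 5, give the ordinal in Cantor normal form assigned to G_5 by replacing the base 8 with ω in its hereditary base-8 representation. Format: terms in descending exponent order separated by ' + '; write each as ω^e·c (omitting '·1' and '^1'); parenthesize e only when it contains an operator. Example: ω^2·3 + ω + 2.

3

G_0=5  [base 3] 3 + 2  →[3↦4]→  4 + 2 = 6  −1 ⇒ G_1=5
G_1=5  [base 4] 4 + 1  →[4↦5]→  5 + 1 = 6  −1 ⇒ G_2=5
G_2=5  [base 5] 5  →[5↦6]→  6 = 6  −1 ⇒ G_3=5
G_3=5  [base 6] 5  →[6↦7]→  5 = 5  −1 ⇒ G_4=4
G_4=4  [base 7] 4  →[7↦8]→  4 = 4  −1 ⇒ G_5=3
G_5=3  [base 8] 3  →[8↦9]→  3 = 3  −1 ⇒ G_6=2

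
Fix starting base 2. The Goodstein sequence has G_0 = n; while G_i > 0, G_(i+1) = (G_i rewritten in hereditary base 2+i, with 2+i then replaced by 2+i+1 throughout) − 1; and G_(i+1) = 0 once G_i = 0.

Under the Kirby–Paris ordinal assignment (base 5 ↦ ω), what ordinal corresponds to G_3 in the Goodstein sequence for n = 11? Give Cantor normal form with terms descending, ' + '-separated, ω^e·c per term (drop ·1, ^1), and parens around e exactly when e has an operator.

(0) 11|_2 = 2^(2 + 1) + 2 + 1 ↦ 3^(3 + 1) + 3 + 1|_3 = 85 ⇒ 84
(1) 84|_3 = 3^(3 + 1) + 3 ↦ 4^(4 + 1) + 4|_4 = 1028 ⇒ 1027
(2) 1027|_4 = 4^(4 + 1) + 3 ↦ 5^(5 + 1) + 3|_5 = 15628 ⇒ 15627

ω^(ω + 1) + 2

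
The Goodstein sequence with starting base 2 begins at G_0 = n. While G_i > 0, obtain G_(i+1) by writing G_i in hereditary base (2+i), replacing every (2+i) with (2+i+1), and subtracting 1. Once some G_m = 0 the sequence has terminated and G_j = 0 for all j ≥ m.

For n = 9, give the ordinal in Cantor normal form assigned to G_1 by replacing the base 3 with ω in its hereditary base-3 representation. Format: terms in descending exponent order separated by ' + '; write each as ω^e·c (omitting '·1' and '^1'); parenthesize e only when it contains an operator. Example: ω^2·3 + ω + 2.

i=0: 9 = 2^(2 + 1) + 1 (b=2); 2→3: 3^(3 + 1) + 1 = 82; 82−1 = 81
i=1: 81 = 3^(3 + 1) (b=3); 3→4: 4^(4 + 1) = 1024; 1024−1 = 1023

ω^(ω + 1)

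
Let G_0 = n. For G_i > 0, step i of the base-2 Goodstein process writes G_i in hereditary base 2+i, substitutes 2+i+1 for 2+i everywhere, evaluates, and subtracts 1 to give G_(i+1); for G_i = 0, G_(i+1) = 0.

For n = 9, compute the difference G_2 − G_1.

942

[0] 9 ≡ 2^(2 + 1) + 1 (base 2). Lift 3: 82. −1: 81.
[1] 81 ≡ 3^(3 + 1) (base 3). Lift 4: 1024. −1: 1023.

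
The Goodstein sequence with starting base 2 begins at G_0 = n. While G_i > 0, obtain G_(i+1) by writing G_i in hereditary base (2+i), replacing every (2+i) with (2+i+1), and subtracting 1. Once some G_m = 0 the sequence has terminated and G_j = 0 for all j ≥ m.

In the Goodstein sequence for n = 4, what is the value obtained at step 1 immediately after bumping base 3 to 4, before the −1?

[0] 4 ≡ 2^2 (base 2). Lift 3: 27. −1: 26.
[1] 26 ≡ 2·3^2 + 2·3 + 2 (base 3). Lift 4: 42. −1: 41.

42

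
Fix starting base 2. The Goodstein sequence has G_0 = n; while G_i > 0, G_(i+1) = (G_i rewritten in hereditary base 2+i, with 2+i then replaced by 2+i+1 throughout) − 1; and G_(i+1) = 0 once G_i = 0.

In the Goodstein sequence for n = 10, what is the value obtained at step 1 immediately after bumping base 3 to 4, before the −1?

1026

(0) 10|_2 = 2^(2 + 1) + 2 ↦ 3^(3 + 1) + 3|_3 = 84 ⇒ 83
(1) 83|_3 = 3^(3 + 1) + 2 ↦ 4^(4 + 1) + 2|_4 = 1026 ⇒ 1025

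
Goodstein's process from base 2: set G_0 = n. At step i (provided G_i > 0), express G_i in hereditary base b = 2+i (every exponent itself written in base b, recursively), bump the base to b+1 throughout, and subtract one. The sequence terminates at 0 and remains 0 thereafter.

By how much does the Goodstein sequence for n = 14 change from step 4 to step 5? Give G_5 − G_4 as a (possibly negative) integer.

(0) 14|_2 = 2^(2 + 1) + 2^2 + 2 ↦ 3^(3 + 1) + 3^3 + 3|_3 = 111 ⇒ 110
(1) 110|_3 = 3^(3 + 1) + 3^3 + 2 ↦ 4^(4 + 1) + 4^4 + 2|_4 = 1282 ⇒ 1281
(2) 1281|_4 = 4^(4 + 1) + 4^4 + 1 ↦ 5^(5 + 1) + 5^5 + 1|_5 = 18751 ⇒ 18750
(3) 18750|_5 = 5^(5 + 1) + 5^5 ↦ 6^(6 + 1) + 6^6|_6 = 326592 ⇒ 326591
(4) 326591|_6 = 6^(6 + 1) + 5·6^5 + 5·6^4 + 5·6^3 + 5·6^2 + 5·6 + 5 ↦ 7^(7 + 1) + 5·7^5 + 5·7^4 + 5·7^3 + 5·7^2 + 5·7 + 5|_7 = 5862841 ⇒ 5862840

5536249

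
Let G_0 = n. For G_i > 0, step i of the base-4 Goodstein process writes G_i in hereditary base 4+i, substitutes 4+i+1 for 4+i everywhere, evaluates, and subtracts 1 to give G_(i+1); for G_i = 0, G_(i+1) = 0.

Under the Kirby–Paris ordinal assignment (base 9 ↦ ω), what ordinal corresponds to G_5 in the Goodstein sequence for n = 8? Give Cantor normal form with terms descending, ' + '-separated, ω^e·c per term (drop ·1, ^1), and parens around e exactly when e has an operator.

G_0=8  [base 4] 2·4  →[4↦5]→  2·5 = 10  −1 ⇒ G_1=9
G_1=9  [base 5] 5 + 4  →[5↦6]→  6 + 4 = 10  −1 ⇒ G_2=9
G_2=9  [base 6] 6 + 3  →[6↦7]→  7 + 3 = 10  −1 ⇒ G_3=9
G_3=9  [base 7] 7 + 2  →[7↦8]→  8 + 2 = 10  −1 ⇒ G_4=9
G_4=9  [base 8] 8 + 1  →[8↦9]→  9 + 1 = 10  −1 ⇒ G_5=9
G_5=9  [base 9] 9  →[9↦10]→  10 = 10  −1 ⇒ G_6=9

ω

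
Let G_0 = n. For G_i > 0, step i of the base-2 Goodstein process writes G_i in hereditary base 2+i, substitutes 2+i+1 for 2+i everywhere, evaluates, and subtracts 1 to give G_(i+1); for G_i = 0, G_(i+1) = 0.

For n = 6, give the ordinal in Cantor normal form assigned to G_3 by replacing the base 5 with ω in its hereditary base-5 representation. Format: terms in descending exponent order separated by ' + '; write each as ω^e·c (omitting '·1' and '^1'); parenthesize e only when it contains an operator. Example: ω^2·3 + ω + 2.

(0) 6|_2 = 2^2 + 2 ↦ 3^3 + 3|_3 = 30 ⇒ 29
(1) 29|_3 = 3^3 + 2 ↦ 4^4 + 2|_4 = 258 ⇒ 257
(2) 257|_4 = 4^4 + 1 ↦ 5^5 + 1|_5 = 3126 ⇒ 3125
(3) 3125|_5 = 5^5 ↦ 6^6|_6 = 46656 ⇒ 46655

ω^ω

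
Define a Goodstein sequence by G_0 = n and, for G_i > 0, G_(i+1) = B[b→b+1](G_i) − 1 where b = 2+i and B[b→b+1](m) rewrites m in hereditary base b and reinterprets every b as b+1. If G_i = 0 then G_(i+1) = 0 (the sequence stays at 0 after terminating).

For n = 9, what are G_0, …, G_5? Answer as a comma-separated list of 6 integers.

i=0: 9 = 2^(2 + 1) + 1 (b=2); 2→3: 3^(3 + 1) + 1 = 82; 82−1 = 81
i=1: 81 = 3^(3 + 1) (b=3); 3→4: 4^(4 + 1) = 1024; 1024−1 = 1023
i=2: 1023 = 3·4^4 + 3·4^3 + 3·4^2 + 3·4 + 3 (b=4); 4→5: 3·5^5 + 3·5^3 + 3·5^2 + 3·5 + 3 = 9843; 9843−1 = 9842
i=3: 9842 = 3·5^5 + 3·5^3 + 3·5^2 + 3·5 + 2 (b=5); 5→6: 3·6^6 + 3·6^3 + 3·6^2 + 3·6 + 2 = 140744; 140744−1 = 140743
i=4: 140743 = 3·6^6 + 3·6^3 + 3·6^2 + 3·6 + 1 (b=6); 6→7: 3·7^7 + 3·7^3 + 3·7^2 + 3·7 + 1 = 2471827; 2471827−1 = 2471826

9, 81, 1023, 9842, 140743, 2471826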